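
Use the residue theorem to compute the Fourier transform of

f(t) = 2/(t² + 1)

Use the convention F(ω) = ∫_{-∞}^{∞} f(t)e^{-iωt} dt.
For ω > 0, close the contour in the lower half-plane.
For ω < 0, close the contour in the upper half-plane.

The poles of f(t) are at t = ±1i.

Let g(z) = f(z)e^{-iωz}; for large |z| the factor e^{-iωz} decays in the lower half-plane when ω > 0 and in the upper half-plane when ω < 0.

Case ω > 0 (lower half-plane, clockwise contour ⇒ F(ω) = -2πi·ΣRes):
  Res_{z = - i} g(z) = i e^{- \omega}
  F(ω) = -2πi·ΣRes = 2 \pi e^{- \omega}

Case ω < 0 (upper half-plane, counterclockwise contour ⇒ F(ω) = +2πi·ΣRes):
  Res_{z = i} g(z) = - i e^{\omega}
  F(ω) = 2πi·ΣRes = 2 \pi e^{\omega}

Both cases combine into a single formula in |ω|:

F(ω) = 2 \pi e^{- \left|{\omega}\right|}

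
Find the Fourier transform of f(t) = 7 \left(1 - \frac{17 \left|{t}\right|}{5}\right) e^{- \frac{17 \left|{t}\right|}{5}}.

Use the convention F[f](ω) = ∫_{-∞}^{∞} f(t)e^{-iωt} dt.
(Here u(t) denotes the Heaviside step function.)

F(ω) = \frac{59500 \omega^{2}}{\left(25 \omega^{2} + 289\right)^{2}}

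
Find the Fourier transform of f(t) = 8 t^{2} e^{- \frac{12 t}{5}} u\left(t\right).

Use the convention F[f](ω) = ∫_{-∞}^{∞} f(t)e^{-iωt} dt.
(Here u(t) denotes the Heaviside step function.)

F(ω) = \frac{2000}{\left(5 i \omega + 12\right)^{3}}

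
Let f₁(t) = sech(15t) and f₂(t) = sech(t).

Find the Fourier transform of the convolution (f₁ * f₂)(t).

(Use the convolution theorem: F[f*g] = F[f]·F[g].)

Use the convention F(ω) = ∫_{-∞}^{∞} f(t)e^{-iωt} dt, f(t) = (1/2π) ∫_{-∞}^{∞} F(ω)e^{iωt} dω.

F[f₁*f₂](ω) = \frac{\pi^{2}}{15 \cosh{\left(\frac{\pi \omega}{30} \right)} \cosh{\left(\frac{\pi \omega}{2} \right)}}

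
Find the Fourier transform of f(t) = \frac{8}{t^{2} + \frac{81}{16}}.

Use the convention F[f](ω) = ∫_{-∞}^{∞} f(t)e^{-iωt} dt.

F(ω) = \frac{32 \pi e^{- \frac{9 \left|{\omega}\right|}{4}}}{9}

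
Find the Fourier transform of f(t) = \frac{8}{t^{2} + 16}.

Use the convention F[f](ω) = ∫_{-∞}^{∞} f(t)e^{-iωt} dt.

F(ω) = 2 \pi e^{- 4 \left|{\omega}\right|}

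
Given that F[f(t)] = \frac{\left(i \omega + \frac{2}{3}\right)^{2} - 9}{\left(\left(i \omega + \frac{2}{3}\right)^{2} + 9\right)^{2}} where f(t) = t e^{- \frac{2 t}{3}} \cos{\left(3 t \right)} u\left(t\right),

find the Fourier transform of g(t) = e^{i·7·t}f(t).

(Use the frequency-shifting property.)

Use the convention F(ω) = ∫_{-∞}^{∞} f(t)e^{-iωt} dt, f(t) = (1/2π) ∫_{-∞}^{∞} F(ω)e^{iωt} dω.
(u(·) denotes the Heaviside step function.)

F[g](ω) = \frac{9 \left(\left(3 i \left(\omega - 7\right) + 2\right)^{2} - 81\right)}{\left(\left(3 i \left(\omega - 7\right) + 2\right)^{2} + 81\right)^{2}}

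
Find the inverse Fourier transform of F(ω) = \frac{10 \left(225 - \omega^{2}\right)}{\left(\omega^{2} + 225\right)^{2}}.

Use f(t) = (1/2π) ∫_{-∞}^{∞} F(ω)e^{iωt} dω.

f(t) = 5 e^{- 15 \left|{t}\right|} \left|{t}\right|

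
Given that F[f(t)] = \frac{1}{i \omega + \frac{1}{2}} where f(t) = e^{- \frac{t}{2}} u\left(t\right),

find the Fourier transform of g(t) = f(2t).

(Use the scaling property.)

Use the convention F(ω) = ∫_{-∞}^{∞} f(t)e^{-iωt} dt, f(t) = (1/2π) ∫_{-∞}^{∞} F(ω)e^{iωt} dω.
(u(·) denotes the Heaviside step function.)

F[g](ω) = \frac{1}{i \omega + 1}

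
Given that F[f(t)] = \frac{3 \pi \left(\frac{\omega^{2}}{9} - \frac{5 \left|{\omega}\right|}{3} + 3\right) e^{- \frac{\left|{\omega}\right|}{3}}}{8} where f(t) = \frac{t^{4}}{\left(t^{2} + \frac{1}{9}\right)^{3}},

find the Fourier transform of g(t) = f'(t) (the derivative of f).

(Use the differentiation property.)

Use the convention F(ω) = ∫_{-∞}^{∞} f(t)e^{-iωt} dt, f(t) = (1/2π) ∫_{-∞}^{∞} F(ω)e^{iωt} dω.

F[g](ω) = \frac{i \pi \omega \left(\omega^{2} - 15 \left|{\omega}\right| + 27\right) e^{- \frac{\left|{\omega}\right|}{3}}}{24}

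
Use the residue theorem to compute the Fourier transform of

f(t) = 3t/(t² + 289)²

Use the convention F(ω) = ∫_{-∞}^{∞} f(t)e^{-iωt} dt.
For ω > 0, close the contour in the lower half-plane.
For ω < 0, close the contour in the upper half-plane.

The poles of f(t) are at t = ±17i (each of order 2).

Let g(z) = f(z)e^{-iωz}; for large |z| the factor e^{-iωz} decays in the lower half-plane when ω > 0 and in the upper half-plane when ω < 0.

Case ω > 0 (lower half-plane, clockwise contour ⇒ F(ω) = -2πi·ΣRes):
  Res_{z = - 17 i} g(z) = \frac{3 \omega e^{- 17 \omega}}{68} (pole of order 2)
  F(ω) = -2πi·ΣRes = - \frac{3 i \pi \omega e^{- 17 \omega}}{34}

Case ω < 0 (upper half-plane, counterclockwise contour ⇒ F(ω) = +2πi·ΣRes):
  Res_{z = 17 i} g(z) = - \frac{3 \omega e^{17 \omega}}{68} (pole of order 2)
  F(ω) = 2πi·ΣRes = - \frac{3 i \pi \omega e^{17 \omega}}{34}

Both cases combine into a single formula in |ω|:

F(ω) = - \frac{3 i \pi \omega e^{- 17 \left|{\omega}\right|}}{34}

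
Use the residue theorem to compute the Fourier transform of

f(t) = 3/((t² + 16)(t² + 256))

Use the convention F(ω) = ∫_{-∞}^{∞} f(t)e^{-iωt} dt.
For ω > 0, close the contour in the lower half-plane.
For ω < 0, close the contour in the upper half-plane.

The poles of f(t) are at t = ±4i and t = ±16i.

Let g(z) = f(z)e^{-iωz}; for large |z| the factor e^{-iωz} decays in the lower half-plane when ω > 0 and in the upper half-plane when ω < 0.

Case ω > 0 (lower half-plane, clockwise contour ⇒ F(ω) = -2πi·ΣRes):
  Res_{z = - 4 i} g(z) = \frac{i e^{- 4 \omega}}{640}
  Res_{z = - 16 i} g(z) = - \frac{i e^{- 16 \omega}}{2560}
  F(ω) = -2πi·ΣRes = \frac{\pi \left(4 e^{12 \omega} - 1\right) e^{- 16 \omega}}{1280}

Case ω < 0 (upper half-plane, counterclockwise contour ⇒ F(ω) = +2πi·ΣRes):
  Res_{z = 4 i} g(z) = - \frac{i e^{4 \omega}}{640}
  Res_{z = 16 i} g(z) = \frac{i e^{16 \omega}}{2560}
  F(ω) = 2πi·ΣRes = \frac{\pi \left(4 - e^{12 \omega}\right) e^{4 \omega}}{1280}

Both cases combine into a single formula in |ω|:

F(ω) = \frac{\pi \left(4 e^{12 \left|{\omega}\right|} - 1\right) e^{- 16 \left|{\omega}\right|}}{1280}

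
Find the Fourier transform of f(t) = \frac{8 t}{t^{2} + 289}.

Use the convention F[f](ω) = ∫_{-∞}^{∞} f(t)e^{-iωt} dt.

F(ω) = - 8 i \pi e^{- 17 \left|{\omega}\right|} \operatorname{sign}{\left(\omega \right)}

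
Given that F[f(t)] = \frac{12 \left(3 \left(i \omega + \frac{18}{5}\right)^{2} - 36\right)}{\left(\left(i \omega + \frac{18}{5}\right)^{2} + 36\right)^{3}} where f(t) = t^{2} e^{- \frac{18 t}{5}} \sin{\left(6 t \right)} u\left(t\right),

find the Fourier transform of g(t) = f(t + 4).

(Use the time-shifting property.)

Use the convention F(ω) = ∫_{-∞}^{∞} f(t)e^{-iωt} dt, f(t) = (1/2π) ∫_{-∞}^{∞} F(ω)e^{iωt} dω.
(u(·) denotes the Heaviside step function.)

F[g](ω) = \frac{22500 \left(\left(5 i \omega + 18\right)^{2} - 300\right) e^{4 i \omega}}{\left(\left(5 i \omega + 18\right)^{2} + 900\right)^{3}}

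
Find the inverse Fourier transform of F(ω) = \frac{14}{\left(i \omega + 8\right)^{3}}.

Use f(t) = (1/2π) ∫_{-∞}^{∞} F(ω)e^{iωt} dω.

f(t) = 7 t^{2} e^{- 8 t} u\left(t\right)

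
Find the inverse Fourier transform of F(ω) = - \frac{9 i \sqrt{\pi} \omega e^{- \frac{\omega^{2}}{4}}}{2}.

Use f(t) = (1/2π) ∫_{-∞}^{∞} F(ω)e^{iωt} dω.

f(t) = 9 t e^{- t^{2}}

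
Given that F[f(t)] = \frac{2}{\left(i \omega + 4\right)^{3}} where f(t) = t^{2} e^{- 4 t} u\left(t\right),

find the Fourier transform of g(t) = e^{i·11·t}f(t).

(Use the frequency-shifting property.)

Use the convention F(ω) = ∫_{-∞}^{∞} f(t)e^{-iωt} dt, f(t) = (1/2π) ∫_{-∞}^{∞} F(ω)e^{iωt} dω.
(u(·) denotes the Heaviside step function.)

F[g](ω) = \frac{2}{\left(i \left(\omega - 11\right) + 4\right)^{3}}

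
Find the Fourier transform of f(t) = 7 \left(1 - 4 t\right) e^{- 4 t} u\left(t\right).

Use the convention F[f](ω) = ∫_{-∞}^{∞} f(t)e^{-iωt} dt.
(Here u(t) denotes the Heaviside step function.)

F(ω) = \frac{7 i \omega}{- \omega^{2} + 8 i \omega + 16}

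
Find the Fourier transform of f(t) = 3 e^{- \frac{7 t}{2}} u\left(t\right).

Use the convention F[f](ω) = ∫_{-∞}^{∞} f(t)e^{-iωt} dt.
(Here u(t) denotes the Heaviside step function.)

F(ω) = \frac{6}{2 i \omega + 7}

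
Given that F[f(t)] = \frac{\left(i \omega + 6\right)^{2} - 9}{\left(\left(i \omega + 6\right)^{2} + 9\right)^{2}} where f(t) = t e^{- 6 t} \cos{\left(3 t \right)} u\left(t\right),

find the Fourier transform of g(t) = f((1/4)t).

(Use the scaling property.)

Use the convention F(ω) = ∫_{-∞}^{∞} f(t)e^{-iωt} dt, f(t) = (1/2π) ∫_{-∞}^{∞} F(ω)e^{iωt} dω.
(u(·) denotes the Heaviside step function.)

F[g](ω) = \frac{4 \left(4 \left(2 i \omega + 3\right)^{2} - 9\right)}{\left(4 \left(2 i \omega + 3\right)^{2} + 9\right)^{2}}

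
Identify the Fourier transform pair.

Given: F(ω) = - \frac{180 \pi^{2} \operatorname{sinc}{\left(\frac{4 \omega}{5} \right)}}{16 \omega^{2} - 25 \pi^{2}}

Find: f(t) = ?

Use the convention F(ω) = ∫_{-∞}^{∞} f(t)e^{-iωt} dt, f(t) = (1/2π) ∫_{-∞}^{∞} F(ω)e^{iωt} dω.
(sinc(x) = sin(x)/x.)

f(t) = 9 \left(\begin{cases} \frac{\cos{\left(\frac{5 \pi t}{4} \right)}}{2} + \frac{1}{2} & \text{for}\: \left|{t}\right| < \frac{4}{5} \\0 & \text{otherwise} \end{cases}\right)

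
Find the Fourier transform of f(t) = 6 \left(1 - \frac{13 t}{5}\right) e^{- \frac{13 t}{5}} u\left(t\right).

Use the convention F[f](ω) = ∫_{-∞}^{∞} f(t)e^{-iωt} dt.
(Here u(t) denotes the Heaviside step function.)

F(ω) = \frac{150 i \omega}{- 25 \omega^{2} + 130 i \omega + 169}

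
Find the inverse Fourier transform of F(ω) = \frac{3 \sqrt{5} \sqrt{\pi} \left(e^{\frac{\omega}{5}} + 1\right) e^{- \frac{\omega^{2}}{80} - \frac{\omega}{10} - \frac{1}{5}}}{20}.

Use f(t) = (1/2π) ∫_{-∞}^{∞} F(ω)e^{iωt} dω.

f(t) = 3 e^{- 20 t^{2}} \cos{\left(4 t \right)}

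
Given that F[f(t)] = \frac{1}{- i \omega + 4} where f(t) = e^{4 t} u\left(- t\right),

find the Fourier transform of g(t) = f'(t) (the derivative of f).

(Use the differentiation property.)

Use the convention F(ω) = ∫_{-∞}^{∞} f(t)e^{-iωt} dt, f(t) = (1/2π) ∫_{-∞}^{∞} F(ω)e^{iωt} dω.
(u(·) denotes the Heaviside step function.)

F[g](ω) = - \frac{\omega}{\omega + 4 i}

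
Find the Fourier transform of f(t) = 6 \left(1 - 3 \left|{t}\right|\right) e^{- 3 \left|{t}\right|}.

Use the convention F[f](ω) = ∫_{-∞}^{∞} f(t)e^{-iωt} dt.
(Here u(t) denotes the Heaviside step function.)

F(ω) = \frac{72 \omega^{2}}{\left(\omega^{2} + 9\right)^{2}}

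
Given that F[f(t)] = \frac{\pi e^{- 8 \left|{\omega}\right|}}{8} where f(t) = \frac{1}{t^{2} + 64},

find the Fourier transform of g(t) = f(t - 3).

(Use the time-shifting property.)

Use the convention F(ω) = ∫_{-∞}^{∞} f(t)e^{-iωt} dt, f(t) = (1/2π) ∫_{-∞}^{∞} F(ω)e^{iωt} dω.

F[g](ω) = \frac{\pi e^{- 3 i \omega - 8 \left|{\omega}\right|}}{8}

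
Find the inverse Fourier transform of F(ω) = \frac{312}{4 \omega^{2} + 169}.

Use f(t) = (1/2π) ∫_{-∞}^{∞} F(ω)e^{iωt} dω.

f(t) = 6 e^{- \frac{13 \left|{t}\right|}{2}}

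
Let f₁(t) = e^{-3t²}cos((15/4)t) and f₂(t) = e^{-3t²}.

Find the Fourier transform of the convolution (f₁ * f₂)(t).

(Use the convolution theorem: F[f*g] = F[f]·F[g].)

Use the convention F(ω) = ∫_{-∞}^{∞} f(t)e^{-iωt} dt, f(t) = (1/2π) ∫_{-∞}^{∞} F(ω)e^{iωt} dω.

F[f₁*f₂](ω) = \frac{\pi \left(e^{\frac{5 \omega}{4}} + 1\right) e^{- \frac{\omega^{2}}{6} - \frac{5 \omega}{8} - \frac{75}{64}}}{6}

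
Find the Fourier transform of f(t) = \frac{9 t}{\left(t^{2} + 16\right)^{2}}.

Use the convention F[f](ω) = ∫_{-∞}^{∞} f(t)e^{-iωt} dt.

F(ω) = - \frac{9 i \pi \omega e^{- 4 \left|{\omega}\right|}}{8}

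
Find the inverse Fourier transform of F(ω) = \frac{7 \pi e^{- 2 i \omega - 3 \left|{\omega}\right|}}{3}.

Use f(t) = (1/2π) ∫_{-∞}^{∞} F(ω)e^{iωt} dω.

f(t) = \frac{7}{\left(t - 2\right)^{2} + 9}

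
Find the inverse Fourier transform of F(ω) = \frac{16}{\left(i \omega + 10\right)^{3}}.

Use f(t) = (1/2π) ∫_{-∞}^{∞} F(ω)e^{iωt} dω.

f(t) = 8 t^{2} e^{- 10 t} u\left(t\right)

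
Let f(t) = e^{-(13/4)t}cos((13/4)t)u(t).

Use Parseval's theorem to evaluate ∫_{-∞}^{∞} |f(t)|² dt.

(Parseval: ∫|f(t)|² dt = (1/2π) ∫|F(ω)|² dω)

∫|f(t)|² dt = \frac{3}{26}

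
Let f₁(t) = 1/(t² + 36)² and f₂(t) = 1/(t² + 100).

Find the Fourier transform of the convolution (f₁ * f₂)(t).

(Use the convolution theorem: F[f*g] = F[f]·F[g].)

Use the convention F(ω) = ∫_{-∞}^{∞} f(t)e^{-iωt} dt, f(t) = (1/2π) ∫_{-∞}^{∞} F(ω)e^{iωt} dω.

F[f₁*f₂](ω) = \frac{\pi^{2} \left(6 \left|{\omega}\right| + 1\right) e^{- 16 \left|{\omega}\right|}}{4320}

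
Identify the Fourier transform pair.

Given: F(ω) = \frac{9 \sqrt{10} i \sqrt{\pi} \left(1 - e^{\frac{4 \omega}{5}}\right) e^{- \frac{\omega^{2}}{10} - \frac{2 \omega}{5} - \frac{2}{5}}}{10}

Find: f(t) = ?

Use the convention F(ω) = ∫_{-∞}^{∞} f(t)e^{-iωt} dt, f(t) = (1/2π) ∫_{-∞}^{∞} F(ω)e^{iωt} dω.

f(t) = 9 e^{- \frac{5 t^{2}}{2}} \sin{\left(2 t \right)}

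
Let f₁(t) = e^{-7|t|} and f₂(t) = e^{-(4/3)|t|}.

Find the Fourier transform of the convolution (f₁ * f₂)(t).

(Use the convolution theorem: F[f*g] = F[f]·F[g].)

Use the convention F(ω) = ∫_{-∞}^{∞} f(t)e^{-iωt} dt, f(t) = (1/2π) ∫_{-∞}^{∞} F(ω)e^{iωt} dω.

F[f₁*f₂](ω) = \frac{336}{\left(\omega^{2} + 49\right) \left(9 \omega^{2} + 16\right)}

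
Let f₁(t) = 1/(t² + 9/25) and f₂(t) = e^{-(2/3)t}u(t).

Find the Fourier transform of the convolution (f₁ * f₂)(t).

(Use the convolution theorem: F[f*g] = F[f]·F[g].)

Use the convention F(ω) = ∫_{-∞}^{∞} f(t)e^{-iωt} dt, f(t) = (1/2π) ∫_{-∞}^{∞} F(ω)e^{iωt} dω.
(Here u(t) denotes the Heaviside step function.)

F[f₁*f₂](ω) = \frac{5 \pi e^{- \frac{3 \left|{\omega}\right|}{5}}}{3 i \omega + 2}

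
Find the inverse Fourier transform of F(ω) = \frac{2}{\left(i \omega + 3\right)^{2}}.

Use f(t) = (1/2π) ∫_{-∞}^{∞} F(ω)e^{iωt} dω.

f(t) = 2 t e^{- 3 t} u\left(t\right)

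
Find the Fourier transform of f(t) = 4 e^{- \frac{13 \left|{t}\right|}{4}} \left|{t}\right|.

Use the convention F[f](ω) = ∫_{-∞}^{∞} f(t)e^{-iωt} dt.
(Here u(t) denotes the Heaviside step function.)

F(ω) = \frac{128 \left(169 - 16 \omega^{2}\right)}{\left(16 \omega^{2} + 169\right)^{2}}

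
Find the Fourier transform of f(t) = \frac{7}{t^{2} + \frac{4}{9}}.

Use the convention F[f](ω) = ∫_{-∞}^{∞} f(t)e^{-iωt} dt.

F(ω) = \frac{21 \pi e^{- \frac{2 \left|{\omega}\right|}{3}}}{2}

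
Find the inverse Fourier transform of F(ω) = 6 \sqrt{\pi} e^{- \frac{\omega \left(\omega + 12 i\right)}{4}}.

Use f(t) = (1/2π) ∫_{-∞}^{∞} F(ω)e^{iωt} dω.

f(t) = 6 e^{- \left(t - 3\right)^{2}}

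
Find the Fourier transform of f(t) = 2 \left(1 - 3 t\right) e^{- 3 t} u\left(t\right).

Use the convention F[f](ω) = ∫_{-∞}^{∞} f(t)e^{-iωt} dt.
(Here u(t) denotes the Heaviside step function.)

F(ω) = \frac{2 i \omega}{- \omega^{2} + 6 i \omega + 9}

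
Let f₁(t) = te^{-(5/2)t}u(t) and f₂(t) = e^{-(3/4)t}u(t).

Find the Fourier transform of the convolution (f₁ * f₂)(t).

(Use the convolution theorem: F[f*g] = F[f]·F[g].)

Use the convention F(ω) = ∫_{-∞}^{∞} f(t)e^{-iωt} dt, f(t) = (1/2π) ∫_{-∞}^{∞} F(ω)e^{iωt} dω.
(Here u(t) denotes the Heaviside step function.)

F[f₁*f₂](ω) = \frac{16}{\left(2 i \omega + 5\right)^{2} \left(4 i \omega + 3\right)}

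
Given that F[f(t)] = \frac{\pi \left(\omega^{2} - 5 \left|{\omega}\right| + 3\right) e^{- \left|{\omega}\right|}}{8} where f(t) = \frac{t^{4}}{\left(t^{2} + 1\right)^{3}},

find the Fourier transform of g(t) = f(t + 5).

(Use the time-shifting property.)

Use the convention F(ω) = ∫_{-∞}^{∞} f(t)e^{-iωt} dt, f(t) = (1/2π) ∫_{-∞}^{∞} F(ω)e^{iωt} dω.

F[g](ω) = \frac{\pi \left(\omega^{2} - 5 \left|{\omega}\right| + 3\right) e^{5 i \omega - \left|{\omega}\right|}}{8}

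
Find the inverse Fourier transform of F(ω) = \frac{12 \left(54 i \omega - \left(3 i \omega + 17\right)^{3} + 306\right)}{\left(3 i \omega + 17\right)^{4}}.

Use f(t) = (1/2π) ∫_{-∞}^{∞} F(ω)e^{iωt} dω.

f(t) = 4 \left(t^{2} - 1\right) e^{- \frac{17 t}{3}} u\left(t\right)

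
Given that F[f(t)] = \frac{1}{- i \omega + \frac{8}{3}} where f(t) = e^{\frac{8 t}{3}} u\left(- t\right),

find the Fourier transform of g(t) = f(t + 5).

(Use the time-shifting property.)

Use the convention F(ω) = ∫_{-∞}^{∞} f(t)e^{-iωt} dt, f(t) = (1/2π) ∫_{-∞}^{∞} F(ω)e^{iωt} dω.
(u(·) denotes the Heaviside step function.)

F[g](ω) = - \frac{3 e^{5 i \omega}}{3 i \omega - 8}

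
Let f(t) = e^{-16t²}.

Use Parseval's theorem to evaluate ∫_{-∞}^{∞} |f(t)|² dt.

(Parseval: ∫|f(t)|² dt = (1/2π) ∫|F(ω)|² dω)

∫|f(t)|² dt = \frac{\sqrt{2} \sqrt{\pi}}{8}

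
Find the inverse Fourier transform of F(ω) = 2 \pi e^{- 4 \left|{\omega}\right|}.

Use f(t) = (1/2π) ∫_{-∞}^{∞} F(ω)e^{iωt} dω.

f(t) = \frac{8}{t^{2} + 16}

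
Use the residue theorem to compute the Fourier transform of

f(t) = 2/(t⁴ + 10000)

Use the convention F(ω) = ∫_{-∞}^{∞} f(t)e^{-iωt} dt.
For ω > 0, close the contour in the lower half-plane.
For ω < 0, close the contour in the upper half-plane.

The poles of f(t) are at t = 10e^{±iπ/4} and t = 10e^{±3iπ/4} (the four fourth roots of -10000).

Let g(z) = f(z)e^{-iωz}; for large |z| the factor e^{-iωz} decays in the lower half-plane when ω > 0 and in the upper half-plane when ω < 0.

Case ω > 0 (lower half-plane, clockwise contour ⇒ F(ω) = -2πi·ΣRes):
  Res_{z = - 5 \sqrt{2} - 5 \sqrt{2} i} g(z) = \frac{\sqrt{2} i \left(1 - i\right) e^{5 \sqrt{2} \omega \left(-1 + i\right)}}{4000}
  Res_{z = 5 \sqrt{2} - 5 \sqrt{2} i} g(z) = \frac{\sqrt{2} i \left(1 + i\right) e^{- 5 \sqrt{2} \omega \left(1 + i\right)}}{4000}
  F(ω) = -2πi·ΣRes = \frac{\sqrt{2} \pi \left(1 - i\right) \left(e^{10 \sqrt{2} i \omega} + i\right) e^{- 5 \sqrt{2} \omega \left(1 + i\right)}}{2000} = \frac{\pi e^{- 5 \sqrt{2} \omega} \sin{\left(5 \sqrt{2} \omega + \frac{\pi}{4} \right)}}{500}

Case ω < 0 (upper half-plane, counterclockwise contour ⇒ F(ω) = +2πi·ΣRes):
  Res_{z = 5 \sqrt{2} + 5 \sqrt{2} i} g(z) = \frac{\sqrt{2} i \left(-1 + i\right) e^{5 \sqrt{2} \omega \left(1 - i\right)}}{4000}
  Res_{z = - 5 \sqrt{2} + 5 \sqrt{2} i} g(z) = \frac{\sqrt{2} \left(1 - i\right) e^{5 \sqrt{2} \omega \left(1 + i\right)}}{4000}
  F(ω) = 2πi·ΣRes = - \frac{\sqrt{2} i \pi \left(i \left(1 - i\right) e^{5 \sqrt{2} \omega \left(1 - i\right)} - \left(1 - i\right) e^{5 \sqrt{2} \omega \left(1 + i\right)}\right)}{2000} = \frac{\pi e^{5 \sqrt{2} \omega} \cos{\left(5 \sqrt{2} \omega + \frac{\pi}{4} \right)}}{500}

Both cases combine into a single formula in |ω|:

F(ω) = \frac{\pi e^{- 5 \sqrt{2} \left|{\omega}\right|} \sin{\left(5 \sqrt{2} \left|{\omega}\right| + \frac{\pi}{4} \right)}}{500}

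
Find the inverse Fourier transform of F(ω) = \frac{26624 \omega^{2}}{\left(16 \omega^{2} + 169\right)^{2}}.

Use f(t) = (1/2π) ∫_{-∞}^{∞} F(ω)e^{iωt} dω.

f(t) = 8 \left(1 - \frac{13 \left|{t}\right|}{4}\right) e^{- \frac{13 \left|{t}\right|}{4}}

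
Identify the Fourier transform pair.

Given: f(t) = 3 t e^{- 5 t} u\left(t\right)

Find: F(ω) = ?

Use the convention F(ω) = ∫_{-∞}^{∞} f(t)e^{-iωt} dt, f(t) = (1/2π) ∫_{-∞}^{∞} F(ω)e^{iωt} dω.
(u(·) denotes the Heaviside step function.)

F(ω) = \frac{3}{\left(i \omega + 5\right)^{2}}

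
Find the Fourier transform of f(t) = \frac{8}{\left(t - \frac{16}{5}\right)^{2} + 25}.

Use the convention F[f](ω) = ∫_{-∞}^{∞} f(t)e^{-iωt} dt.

F(ω) = \frac{8 \pi e^{- \frac{16 i \omega}{5} - 5 \left|{\omega}\right|}}{5}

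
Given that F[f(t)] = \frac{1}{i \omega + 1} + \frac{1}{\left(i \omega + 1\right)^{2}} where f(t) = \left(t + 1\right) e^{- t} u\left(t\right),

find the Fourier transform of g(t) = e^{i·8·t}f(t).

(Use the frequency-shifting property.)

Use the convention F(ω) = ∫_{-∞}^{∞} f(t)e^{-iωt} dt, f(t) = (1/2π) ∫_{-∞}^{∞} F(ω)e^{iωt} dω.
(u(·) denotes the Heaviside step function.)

F[g](ω) = \frac{i \left(\omega - 8\right) + \left(i \left(\omega - 8\right) + 1\right)^{2} + 1}{\left(i \left(\omega - 8\right) + 1\right)^{3}}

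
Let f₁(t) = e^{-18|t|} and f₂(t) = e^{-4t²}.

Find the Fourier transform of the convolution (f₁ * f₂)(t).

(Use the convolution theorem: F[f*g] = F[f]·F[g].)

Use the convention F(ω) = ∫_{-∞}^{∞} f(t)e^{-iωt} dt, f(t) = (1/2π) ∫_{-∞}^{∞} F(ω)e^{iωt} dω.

F[f₁*f₂](ω) = \frac{18 \sqrt{\pi} e^{- \frac{\omega^{2}}{16}}}{\omega^{2} + 324}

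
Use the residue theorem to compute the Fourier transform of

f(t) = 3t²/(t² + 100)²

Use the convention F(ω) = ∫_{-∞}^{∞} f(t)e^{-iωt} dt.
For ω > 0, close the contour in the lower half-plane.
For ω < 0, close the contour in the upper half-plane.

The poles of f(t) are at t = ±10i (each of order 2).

Let g(z) = f(z)e^{-iωz}; for large |z| the factor e^{-iωz} decays in the lower half-plane when ω > 0 and in the upper half-plane when ω < 0.

Case ω > 0 (lower half-plane, clockwise contour ⇒ F(ω) = -2πi·ΣRes):
  Res_{z = - 10 i} g(z) = \frac{3 i \left(1 - 10 \omega\right) e^{- 10 \omega}}{40} (pole of order 2)
  F(ω) = -2πi·ΣRes = \frac{3 \pi \left(1 - 10 \omega\right) e^{- 10 \omega}}{20}

Case ω < 0 (upper half-plane, counterclockwise contour ⇒ F(ω) = +2πi·ΣRes):
  Res_{z = 10 i} g(z) = \frac{3 i \left(- 10 \omega - 1\right) e^{10 \omega}}{40} (pole of order 2)
  F(ω) = 2πi·ΣRes = \frac{3 \pi \left(10 \omega + 1\right) e^{10 \omega}}{20}

Both cases combine into a single formula in |ω|:

F(ω) = \frac{3 \pi \left(1 - 10 \left|{\omega}\right|\right) e^{- 10 \left|{\omega}\right|}}{20}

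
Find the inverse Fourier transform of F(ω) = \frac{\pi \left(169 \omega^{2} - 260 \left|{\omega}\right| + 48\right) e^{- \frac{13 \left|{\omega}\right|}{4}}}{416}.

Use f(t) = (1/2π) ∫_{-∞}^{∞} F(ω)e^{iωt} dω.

f(t) = \frac{t^{4}}{\left(t^{2} + \frac{169}{16}\right)^{3}}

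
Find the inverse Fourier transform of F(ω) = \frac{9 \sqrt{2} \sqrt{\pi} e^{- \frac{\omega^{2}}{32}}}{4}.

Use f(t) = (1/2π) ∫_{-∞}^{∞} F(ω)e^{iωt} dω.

f(t) = 9 e^{- 8 t^{2}}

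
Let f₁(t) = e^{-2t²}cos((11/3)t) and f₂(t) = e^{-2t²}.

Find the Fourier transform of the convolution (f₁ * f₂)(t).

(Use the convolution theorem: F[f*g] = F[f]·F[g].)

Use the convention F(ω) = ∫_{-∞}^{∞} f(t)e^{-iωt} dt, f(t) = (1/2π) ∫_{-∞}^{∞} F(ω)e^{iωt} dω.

F[f₁*f₂](ω) = \frac{\pi \left(e^{\frac{11 \omega}{6}} + 1\right) e^{- \frac{\omega^{2}}{4} - \frac{11 \omega}{12} - \frac{121}{72}}}{4}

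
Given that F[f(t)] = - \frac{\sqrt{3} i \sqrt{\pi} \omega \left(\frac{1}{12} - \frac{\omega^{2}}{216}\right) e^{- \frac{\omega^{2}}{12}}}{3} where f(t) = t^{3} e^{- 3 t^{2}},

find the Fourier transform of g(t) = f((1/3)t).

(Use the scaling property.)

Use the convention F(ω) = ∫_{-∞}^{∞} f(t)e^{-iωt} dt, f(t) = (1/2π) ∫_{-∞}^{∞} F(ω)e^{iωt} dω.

F[g](ω) = \frac{\sqrt{3} i \sqrt{\pi} \omega \left(\omega^{2} - 2\right) e^{- \frac{3 \omega^{2}}{4}}}{8}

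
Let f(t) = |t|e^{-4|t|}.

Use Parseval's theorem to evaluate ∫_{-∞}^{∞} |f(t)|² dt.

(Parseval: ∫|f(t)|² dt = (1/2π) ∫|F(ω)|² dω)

∫|f(t)|² dt = \frac{1}{128}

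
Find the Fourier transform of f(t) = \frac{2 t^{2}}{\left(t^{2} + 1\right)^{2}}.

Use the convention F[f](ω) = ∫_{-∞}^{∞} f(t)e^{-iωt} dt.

F(ω) = \pi \left(1 - \left|{\omega}\right|\right) e^{- \left|{\omega}\right|}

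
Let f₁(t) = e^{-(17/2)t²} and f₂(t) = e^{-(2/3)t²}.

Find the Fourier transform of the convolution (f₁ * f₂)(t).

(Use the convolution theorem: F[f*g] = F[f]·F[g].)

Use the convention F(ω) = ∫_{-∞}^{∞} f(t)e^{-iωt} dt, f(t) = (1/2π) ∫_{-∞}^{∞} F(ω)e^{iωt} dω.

F[f₁*f₂](ω) = \frac{\sqrt{51} \pi e^{- \frac{55 \omega^{2}}{136}}}{17}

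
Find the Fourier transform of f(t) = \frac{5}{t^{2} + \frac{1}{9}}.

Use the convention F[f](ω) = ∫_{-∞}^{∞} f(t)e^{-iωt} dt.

F(ω) = 15 \pi e^{- \frac{\left|{\omega}\right|}{3}}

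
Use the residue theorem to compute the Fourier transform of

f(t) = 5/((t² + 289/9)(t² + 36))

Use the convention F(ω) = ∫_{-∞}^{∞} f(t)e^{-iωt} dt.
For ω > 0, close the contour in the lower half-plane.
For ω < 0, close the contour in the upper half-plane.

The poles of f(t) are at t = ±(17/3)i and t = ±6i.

Let g(z) = f(z)e^{-iωz}; for large |z| the factor e^{-iωz} decays in the lower half-plane when ω > 0 and in the upper half-plane when ω < 0.

Case ω > 0 (lower half-plane, clockwise contour ⇒ F(ω) = -2πi·ΣRes):
  Res_{z = - \frac{17 i}{3}} g(z) = \frac{27 i e^{- \frac{17 \omega}{3}}}{238}
  Res_{z = - 6 i} g(z) = - \frac{3 i e^{- 6 \omega}}{28}
  F(ω) = -2πi·ΣRes = - \frac{3 \pi e^{- 6 \omega}}{14} + \frac{27 \pi e^{- \frac{17 \omega}{3}}}{119}

Case ω < 0 (upper half-plane, counterclockwise contour ⇒ F(ω) = +2πi·ΣRes):
  Res_{z = \frac{17 i}{3}} g(z) = - \frac{27 i e^{\frac{17 \omega}{3}}}{238}
  Res_{z = 6 i} g(z) = \frac{3 i e^{6 \omega}}{28}
  F(ω) = 2πi·ΣRes = \frac{3 \pi \left(18 e^{\frac{17 \omega}{3}} - 17 e^{6 \omega}\right)}{238}

Both cases combine into a single formula in |ω|:

F(ω) = - \frac{3 \pi e^{- 6 \left|{\omega}\right|}}{14} + \frac{27 \pi e^{- \frac{17 \left|{\omega}\right|}{3}}}{119}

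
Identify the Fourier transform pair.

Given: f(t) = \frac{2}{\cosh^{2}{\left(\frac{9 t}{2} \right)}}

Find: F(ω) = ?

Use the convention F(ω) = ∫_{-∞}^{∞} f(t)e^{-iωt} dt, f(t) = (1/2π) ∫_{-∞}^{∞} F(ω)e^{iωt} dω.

F(ω) = \frac{8 \pi \omega}{81 \sinh{\left(\frac{\pi \omega}{9} \right)}}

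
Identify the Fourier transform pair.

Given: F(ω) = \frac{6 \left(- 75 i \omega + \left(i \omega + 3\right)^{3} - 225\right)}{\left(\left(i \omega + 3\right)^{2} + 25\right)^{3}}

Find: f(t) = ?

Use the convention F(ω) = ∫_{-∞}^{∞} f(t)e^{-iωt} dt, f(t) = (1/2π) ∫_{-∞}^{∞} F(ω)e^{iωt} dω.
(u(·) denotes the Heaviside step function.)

f(t) = 3 t^{2} e^{- 3 t} \cos{\left(5 t \right)} u\left(t\right)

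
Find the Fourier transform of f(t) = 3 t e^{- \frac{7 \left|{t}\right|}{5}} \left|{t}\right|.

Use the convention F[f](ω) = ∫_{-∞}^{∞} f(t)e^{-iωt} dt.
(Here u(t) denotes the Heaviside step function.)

F(ω) = \frac{7500 i \omega \left(25 \omega^{2} - 147\right)}{\left(25 \omega^{2} + 49\right)^{3}}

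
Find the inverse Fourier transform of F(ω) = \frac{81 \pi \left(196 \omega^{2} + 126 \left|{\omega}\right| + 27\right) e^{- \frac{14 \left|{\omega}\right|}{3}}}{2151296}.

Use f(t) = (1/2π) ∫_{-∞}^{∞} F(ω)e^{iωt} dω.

f(t) = \frac{6}{\left(t^{2} + \frac{196}{9}\right)^{3}}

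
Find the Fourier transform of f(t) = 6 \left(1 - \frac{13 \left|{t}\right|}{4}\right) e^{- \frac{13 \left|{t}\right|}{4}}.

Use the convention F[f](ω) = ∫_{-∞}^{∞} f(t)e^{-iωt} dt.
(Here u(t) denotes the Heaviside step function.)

F(ω) = \frac{19968 \omega^{2}}{\left(16 \omega^{2} + 169\right)^{2}}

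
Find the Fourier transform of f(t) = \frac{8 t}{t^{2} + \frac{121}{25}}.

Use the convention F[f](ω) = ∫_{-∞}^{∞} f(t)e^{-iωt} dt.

F(ω) = - 8 i \pi e^{- \frac{11 \left|{\omega}\right|}{5}} \operatorname{sign}{\left(\omega \right)}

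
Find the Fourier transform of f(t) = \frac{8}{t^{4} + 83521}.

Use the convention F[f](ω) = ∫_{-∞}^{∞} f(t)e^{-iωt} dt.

F(ω) = \frac{8 \pi e^{- \frac{17 \sqrt{2} \left|{\omega}\right|}{2}} \sin{\left(\frac{17 \sqrt{2} \left|{\omega}\right|}{2} + \frac{\pi}{4} \right)}}{4913}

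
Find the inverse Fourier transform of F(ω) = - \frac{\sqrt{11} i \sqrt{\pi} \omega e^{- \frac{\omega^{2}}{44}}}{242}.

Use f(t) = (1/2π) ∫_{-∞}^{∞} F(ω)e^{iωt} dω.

f(t) = t e^{- 11 t^{2}}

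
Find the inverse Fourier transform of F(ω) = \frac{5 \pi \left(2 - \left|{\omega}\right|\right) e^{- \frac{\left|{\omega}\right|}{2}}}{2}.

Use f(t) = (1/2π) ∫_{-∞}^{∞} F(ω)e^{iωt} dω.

f(t) = \frac{5 t^{2}}{\left(t^{2} + \frac{1}{4}\right)^{2}}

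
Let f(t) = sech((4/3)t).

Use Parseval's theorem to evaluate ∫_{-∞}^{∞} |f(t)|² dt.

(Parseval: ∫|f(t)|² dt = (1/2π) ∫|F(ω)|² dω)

∫|f(t)|² dt = \frac{3}{2}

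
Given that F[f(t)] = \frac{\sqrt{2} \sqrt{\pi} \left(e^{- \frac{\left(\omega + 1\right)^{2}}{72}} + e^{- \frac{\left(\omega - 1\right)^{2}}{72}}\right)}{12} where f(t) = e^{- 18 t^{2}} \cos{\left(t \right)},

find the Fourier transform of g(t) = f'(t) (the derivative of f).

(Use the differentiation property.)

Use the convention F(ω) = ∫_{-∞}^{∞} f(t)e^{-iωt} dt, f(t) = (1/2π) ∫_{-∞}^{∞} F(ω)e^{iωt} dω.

F[g](ω) = \frac{\sqrt{2} i \sqrt{\pi} \omega \left(e^{\frac{\omega}{18}} + 1\right) e^{- \frac{\omega^{2}}{72} - \frac{\omega}{36} - \frac{1}{72}}}{12}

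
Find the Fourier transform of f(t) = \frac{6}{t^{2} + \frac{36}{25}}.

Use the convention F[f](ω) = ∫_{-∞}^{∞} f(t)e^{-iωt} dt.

F(ω) = 5 \pi e^{- \frac{6 \left|{\omega}\right|}{5}}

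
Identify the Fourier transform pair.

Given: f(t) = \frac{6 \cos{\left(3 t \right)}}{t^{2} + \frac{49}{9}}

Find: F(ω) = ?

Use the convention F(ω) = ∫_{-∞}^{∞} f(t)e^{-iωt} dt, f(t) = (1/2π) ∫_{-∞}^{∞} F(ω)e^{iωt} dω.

F(ω) = \frac{9 \pi e^{- \frac{7 \left|{\omega + 3}\right|}{3}}}{7} + \frac{9 \pi e^{- \frac{7 \left|{\omega - 3}\right|}{3}}}{7}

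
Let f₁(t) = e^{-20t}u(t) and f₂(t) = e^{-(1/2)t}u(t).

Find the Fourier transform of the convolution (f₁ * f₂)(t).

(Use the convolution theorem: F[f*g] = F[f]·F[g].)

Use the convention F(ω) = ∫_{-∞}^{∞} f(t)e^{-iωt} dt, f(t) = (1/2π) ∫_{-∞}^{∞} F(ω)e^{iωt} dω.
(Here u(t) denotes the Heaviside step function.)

F[f₁*f₂](ω) = \frac{2}{\left(i \omega + 20\right) \left(2 i \omega + 1\right)}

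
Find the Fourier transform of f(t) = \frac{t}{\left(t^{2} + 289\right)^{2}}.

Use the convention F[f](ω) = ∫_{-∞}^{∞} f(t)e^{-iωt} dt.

F(ω) = - \frac{i \pi \omega e^{- 17 \left|{\omega}\right|}}{34}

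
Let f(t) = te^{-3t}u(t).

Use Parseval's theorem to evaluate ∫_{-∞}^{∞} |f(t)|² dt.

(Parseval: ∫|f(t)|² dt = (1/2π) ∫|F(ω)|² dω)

∫|f(t)|² dt = \frac{1}{108}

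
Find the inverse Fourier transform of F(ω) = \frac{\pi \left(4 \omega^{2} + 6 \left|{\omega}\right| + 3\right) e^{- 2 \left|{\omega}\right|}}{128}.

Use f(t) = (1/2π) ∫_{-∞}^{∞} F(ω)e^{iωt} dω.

f(t) = \frac{2}{\left(t^{2} + 4\right)^{3}}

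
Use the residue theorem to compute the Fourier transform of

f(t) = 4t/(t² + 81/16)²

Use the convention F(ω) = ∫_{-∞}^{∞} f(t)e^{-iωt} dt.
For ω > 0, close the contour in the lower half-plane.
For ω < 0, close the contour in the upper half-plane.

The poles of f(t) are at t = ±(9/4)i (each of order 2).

Let g(z) = f(z)e^{-iωz}; for large |z| the factor e^{-iωz} decays in the lower half-plane when ω > 0 and in the upper half-plane when ω < 0.

Case ω > 0 (lower half-plane, clockwise contour ⇒ F(ω) = -2πi·ΣRes):
  Res_{z = - \frac{9 i}{4}} g(z) = \frac{4 \omega e^{- \frac{9 \omega}{4}}}{9} (pole of order 2)
  F(ω) = -2πi·ΣRes = - \frac{8 i \pi \omega e^{- \frac{9 \omega}{4}}}{9}

Case ω < 0 (upper half-plane, counterclockwise contour ⇒ F(ω) = +2πi·ΣRes):
  Res_{z = \frac{9 i}{4}} g(z) = - \frac{4 \omega e^{\frac{9 \omega}{4}}}{9} (pole of order 2)
  F(ω) = 2πi·ΣRes = - \frac{8 i \pi \omega e^{\frac{9 \omega}{4}}}{9}

Both cases combine into a single formula in |ω|:

F(ω) = - \frac{8 i \pi \omega e^{- \frac{9 \left|{\omega}\right|}{4}}}{9}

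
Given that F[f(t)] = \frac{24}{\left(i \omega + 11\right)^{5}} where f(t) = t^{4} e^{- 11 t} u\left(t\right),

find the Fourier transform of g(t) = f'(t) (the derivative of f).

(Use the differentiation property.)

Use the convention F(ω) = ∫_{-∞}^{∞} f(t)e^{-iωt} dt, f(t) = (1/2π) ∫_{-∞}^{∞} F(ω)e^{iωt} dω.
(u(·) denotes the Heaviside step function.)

F[g](ω) = \frac{24 i \omega}{\left(i \omega + 11\right)^{5}}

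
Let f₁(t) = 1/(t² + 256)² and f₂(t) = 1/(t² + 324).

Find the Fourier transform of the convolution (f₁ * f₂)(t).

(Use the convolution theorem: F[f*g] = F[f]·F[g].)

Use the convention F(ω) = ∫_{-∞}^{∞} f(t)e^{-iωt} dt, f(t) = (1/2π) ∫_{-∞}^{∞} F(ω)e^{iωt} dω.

F[f₁*f₂](ω) = \frac{\pi^{2} \left(16 \left|{\omega}\right| + 1\right) e^{- 34 \left|{\omega}\right|}}{147456}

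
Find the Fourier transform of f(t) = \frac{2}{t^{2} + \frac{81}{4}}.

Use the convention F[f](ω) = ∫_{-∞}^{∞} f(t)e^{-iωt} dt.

F(ω) = \frac{4 \pi e^{- \frac{9 \left|{\omega}\right|}{2}}}{9}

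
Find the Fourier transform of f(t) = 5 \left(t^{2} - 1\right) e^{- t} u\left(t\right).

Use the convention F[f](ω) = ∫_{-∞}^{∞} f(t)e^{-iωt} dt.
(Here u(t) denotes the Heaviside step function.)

F(ω) = \frac{5 \left(2 i \omega - \left(i \omega + 1\right)^{3} + 2\right)}{\left(i \omega + 1\right)^{4}}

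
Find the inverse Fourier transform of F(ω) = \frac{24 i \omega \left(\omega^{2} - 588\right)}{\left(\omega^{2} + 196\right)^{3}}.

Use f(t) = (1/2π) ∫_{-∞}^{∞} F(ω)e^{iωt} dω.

f(t) = 6 t e^{- 14 \left|{t}\right|} \left|{t}\right|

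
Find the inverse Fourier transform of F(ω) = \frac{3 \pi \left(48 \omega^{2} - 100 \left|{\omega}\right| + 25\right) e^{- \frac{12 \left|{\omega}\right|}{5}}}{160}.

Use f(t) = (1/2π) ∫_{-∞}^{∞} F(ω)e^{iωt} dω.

f(t) = \frac{3 t^{4}}{\left(t^{2} + \frac{144}{25}\right)^{3}}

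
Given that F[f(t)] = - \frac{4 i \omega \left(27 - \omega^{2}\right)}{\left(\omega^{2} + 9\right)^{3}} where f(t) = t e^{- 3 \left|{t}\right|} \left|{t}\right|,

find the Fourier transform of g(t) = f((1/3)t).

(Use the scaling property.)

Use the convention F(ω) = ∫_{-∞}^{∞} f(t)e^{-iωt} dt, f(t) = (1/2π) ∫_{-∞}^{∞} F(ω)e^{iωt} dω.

F[g](ω) = \frac{4 i \omega \left(\omega^{2} - 3\right)}{9 \left(\omega^{2} + 1\right)^{3}}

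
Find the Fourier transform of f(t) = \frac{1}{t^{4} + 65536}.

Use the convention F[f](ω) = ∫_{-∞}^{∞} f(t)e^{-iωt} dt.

F(ω) = \frac{\pi e^{- 8 \sqrt{2} \left|{\omega}\right|} \sin{\left(8 \sqrt{2} \left|{\omega}\right| + \frac{\pi}{4} \right)}}{4096}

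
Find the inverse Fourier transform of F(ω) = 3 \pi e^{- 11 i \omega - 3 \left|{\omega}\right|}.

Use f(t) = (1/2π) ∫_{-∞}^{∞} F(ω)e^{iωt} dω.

f(t) = \frac{9}{\left(t - 11\right)^{2} + 9}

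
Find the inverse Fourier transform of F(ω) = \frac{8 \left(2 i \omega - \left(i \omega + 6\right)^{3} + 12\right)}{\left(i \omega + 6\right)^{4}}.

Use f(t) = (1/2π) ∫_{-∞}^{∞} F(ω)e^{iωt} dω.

f(t) = 8 \left(t^{2} - 1\right) e^{- 6 t} u\left(t\right)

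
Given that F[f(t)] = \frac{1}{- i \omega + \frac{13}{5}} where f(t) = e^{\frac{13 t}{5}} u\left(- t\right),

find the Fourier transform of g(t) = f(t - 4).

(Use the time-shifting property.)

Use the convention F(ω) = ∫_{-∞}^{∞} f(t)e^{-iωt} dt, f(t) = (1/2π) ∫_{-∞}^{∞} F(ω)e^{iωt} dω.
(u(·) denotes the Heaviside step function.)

F[g](ω) = - \frac{5 e^{- 4 i \omega}}{5 i \omega - 13}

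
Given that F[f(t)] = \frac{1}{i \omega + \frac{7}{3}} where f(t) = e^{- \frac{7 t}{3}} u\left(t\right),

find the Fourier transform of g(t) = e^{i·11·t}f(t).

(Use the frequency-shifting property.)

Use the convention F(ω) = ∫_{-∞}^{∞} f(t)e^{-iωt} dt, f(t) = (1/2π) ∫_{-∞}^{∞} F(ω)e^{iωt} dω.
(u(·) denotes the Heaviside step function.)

F[g](ω) = \frac{3}{3 i \left(\omega - 11\right) + 7}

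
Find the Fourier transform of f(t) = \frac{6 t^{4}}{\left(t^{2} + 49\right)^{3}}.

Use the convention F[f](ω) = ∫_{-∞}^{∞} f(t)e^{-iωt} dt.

F(ω) = \frac{3 \pi \left(49 \omega^{2} - 35 \left|{\omega}\right| + 3\right) e^{- 7 \left|{\omega}\right|}}{28}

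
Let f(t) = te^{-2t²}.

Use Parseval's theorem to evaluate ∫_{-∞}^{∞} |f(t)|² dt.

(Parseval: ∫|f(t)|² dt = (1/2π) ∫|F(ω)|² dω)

∫|f(t)|² dt = \frac{\sqrt{\pi}}{16}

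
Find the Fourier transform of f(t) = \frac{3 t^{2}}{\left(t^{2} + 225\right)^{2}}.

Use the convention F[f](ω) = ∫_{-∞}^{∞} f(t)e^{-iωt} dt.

F(ω) = \frac{\pi \left(1 - 15 \left|{\omega}\right|\right) e^{- 15 \left|{\omega}\right|}}{10}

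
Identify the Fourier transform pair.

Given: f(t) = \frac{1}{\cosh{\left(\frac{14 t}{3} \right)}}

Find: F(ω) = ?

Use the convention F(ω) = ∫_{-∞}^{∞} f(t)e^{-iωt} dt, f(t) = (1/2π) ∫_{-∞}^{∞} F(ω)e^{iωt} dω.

F(ω) = \frac{3 \pi}{14 \cosh{\left(\frac{3 \pi \omega}{28} \right)}}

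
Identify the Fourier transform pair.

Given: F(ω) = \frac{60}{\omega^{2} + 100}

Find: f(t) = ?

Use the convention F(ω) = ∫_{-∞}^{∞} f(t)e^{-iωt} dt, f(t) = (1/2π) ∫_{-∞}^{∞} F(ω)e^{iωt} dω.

f(t) = 3 e^{- 10 \left|{t}\right|}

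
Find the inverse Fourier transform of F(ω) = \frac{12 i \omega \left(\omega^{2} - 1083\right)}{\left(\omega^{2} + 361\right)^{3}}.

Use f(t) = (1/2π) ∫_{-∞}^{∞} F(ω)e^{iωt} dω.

f(t) = 3 t e^{- 19 \left|{t}\right|} \left|{t}\right|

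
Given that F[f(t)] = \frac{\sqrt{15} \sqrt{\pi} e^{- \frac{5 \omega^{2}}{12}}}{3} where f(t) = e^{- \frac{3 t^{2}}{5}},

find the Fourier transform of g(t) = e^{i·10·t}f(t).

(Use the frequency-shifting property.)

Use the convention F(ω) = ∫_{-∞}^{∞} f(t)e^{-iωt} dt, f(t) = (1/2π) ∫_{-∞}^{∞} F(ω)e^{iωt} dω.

F[g](ω) = \frac{\sqrt{15} \sqrt{\pi} e^{- \frac{5 \left(\omega - 10\right)^{2}}{12}}}{3}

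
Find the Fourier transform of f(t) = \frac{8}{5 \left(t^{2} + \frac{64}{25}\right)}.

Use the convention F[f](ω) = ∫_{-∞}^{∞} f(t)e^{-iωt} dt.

F(ω) = \pi e^{- \frac{8 \left|{\omega}\right|}{5}}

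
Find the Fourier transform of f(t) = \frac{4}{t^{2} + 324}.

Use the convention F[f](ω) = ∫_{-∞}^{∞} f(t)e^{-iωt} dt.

F(ω) = \frac{2 \pi e^{- 18 \left|{\omega}\right|}}{9}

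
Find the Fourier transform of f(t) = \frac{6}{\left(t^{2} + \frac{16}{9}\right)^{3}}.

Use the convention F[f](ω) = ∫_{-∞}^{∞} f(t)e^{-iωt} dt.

F(ω) = \frac{81 \pi \left(16 \omega^{2} + 36 \left|{\omega}\right| + 27\right) e^{- \frac{4 \left|{\omega}\right|}{3}}}{4096}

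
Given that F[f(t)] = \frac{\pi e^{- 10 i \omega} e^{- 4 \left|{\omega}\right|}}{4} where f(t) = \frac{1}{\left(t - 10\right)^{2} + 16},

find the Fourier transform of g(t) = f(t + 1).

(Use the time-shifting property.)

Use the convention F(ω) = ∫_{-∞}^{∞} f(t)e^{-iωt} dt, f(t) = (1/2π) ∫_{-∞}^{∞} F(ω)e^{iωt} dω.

F[g](ω) = \frac{\pi e^{- 9 i \omega - 4 \left|{\omega}\right|}}{4}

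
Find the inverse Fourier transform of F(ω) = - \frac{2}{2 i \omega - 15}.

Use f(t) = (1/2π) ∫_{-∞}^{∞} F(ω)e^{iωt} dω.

f(t) = e^{\frac{15 t}{2}} u\left(- t\right)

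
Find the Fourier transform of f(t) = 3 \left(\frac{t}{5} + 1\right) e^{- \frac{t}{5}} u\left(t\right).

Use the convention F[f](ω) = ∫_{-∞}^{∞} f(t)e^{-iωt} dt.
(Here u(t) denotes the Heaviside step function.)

F(ω) = \frac{15 \left(- 5 i \omega - 2\right)}{25 \omega^{2} - 10 i \omega - 1}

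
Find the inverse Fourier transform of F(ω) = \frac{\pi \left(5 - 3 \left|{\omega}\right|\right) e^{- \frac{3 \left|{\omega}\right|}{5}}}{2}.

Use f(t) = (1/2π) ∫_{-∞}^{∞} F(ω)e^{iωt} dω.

f(t) = \frac{3 t^{2}}{\left(t^{2} + \frac{9}{25}\right)^{2}}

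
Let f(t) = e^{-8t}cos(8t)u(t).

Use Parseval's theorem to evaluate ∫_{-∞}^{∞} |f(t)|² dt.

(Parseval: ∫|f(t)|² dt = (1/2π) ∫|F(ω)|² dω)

∫|f(t)|² dt = \frac{3}{64}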